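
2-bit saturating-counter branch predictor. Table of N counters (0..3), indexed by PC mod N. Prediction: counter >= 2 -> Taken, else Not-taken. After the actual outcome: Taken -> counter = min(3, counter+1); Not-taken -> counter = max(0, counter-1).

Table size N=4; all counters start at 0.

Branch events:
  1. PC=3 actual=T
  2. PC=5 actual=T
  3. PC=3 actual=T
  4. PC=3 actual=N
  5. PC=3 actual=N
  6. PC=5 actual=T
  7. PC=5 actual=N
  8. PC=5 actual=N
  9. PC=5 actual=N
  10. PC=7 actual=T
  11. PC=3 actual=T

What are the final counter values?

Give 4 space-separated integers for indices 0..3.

Ev 1: PC=3 idx=3 pred=N actual=T -> ctr[3]=1
Ev 2: PC=5 idx=1 pred=N actual=T -> ctr[1]=1
Ev 3: PC=3 idx=3 pred=N actual=T -> ctr[3]=2
Ev 4: PC=3 idx=3 pred=T actual=N -> ctr[3]=1
Ev 5: PC=3 idx=3 pred=N actual=N -> ctr[3]=0
Ev 6: PC=5 idx=1 pred=N actual=T -> ctr[1]=2
Ev 7: PC=5 idx=1 pred=T actual=N -> ctr[1]=1
Ev 8: PC=5 idx=1 pred=N actual=N -> ctr[1]=0
Ev 9: PC=5 idx=1 pred=N actual=N -> ctr[1]=0
Ev 10: PC=7 idx=3 pred=N actual=T -> ctr[3]=1
Ev 11: PC=3 idx=3 pred=N actual=T -> ctr[3]=2

Answer: 0 0 0 2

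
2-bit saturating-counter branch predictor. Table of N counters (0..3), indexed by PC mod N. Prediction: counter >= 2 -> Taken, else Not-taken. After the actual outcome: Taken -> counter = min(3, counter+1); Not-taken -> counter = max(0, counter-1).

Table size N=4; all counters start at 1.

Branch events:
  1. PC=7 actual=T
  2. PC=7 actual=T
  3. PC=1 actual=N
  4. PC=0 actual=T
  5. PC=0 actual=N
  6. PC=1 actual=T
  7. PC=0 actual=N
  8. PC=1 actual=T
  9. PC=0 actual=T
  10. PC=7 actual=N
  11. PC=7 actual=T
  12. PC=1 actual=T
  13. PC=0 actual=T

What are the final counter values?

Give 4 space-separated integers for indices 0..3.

Ev 1: PC=7 idx=3 pred=N actual=T -> ctr[3]=2
Ev 2: PC=7 idx=3 pred=T actual=T -> ctr[3]=3
Ev 3: PC=1 idx=1 pred=N actual=N -> ctr[1]=0
Ev 4: PC=0 idx=0 pred=N actual=T -> ctr[0]=2
Ev 5: PC=0 idx=0 pred=T actual=N -> ctr[0]=1
Ev 6: PC=1 idx=1 pred=N actual=T -> ctr[1]=1
Ev 7: PC=0 idx=0 pred=N actual=N -> ctr[0]=0
Ev 8: PC=1 idx=1 pred=N actual=T -> ctr[1]=2
Ev 9: PC=0 idx=0 pred=N actual=T -> ctr[0]=1
Ev 10: PC=7 idx=3 pred=T actual=N -> ctr[3]=2
Ev 11: PC=7 idx=3 pred=T actual=T -> ctr[3]=3
Ev 12: PC=1 idx=1 pred=T actual=T -> ctr[1]=3
Ev 13: PC=0 idx=0 pred=N actual=T -> ctr[0]=2

Answer: 2 3 1 3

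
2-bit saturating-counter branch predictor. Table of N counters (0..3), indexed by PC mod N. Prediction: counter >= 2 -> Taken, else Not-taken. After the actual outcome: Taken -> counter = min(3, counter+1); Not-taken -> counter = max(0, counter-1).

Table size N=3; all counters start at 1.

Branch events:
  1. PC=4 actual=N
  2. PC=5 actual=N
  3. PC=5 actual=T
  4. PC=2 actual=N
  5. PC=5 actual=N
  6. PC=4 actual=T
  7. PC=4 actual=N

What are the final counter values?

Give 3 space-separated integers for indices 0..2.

Answer: 1 0 0

Derivation:
Ev 1: PC=4 idx=1 pred=N actual=N -> ctr[1]=0
Ev 2: PC=5 idx=2 pred=N actual=N -> ctr[2]=0
Ev 3: PC=5 idx=2 pred=N actual=T -> ctr[2]=1
Ev 4: PC=2 idx=2 pred=N actual=N -> ctr[2]=0
Ev 5: PC=5 idx=2 pred=N actual=N -> ctr[2]=0
Ev 6: PC=4 idx=1 pred=N actual=T -> ctr[1]=1
Ev 7: PC=4 idx=1 pred=N actual=N -> ctr[1]=0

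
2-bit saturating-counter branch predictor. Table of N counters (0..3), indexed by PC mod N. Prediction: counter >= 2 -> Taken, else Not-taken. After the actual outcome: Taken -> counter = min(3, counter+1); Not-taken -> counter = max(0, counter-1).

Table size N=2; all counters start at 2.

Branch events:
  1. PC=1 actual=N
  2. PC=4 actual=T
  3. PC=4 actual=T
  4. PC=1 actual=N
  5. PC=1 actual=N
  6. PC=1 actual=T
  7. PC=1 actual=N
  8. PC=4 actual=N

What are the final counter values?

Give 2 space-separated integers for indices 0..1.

Answer: 2 0

Derivation:
Ev 1: PC=1 idx=1 pred=T actual=N -> ctr[1]=1
Ev 2: PC=4 idx=0 pred=T actual=T -> ctr[0]=3
Ev 3: PC=4 idx=0 pred=T actual=T -> ctr[0]=3
Ev 4: PC=1 idx=1 pred=N actual=N -> ctr[1]=0
Ev 5: PC=1 idx=1 pred=N actual=N -> ctr[1]=0
Ev 6: PC=1 idx=1 pred=N actual=T -> ctr[1]=1
Ev 7: PC=1 idx=1 pred=N actual=N -> ctr[1]=0
Ev 8: PC=4 idx=0 pred=T actual=N -> ctr[0]=2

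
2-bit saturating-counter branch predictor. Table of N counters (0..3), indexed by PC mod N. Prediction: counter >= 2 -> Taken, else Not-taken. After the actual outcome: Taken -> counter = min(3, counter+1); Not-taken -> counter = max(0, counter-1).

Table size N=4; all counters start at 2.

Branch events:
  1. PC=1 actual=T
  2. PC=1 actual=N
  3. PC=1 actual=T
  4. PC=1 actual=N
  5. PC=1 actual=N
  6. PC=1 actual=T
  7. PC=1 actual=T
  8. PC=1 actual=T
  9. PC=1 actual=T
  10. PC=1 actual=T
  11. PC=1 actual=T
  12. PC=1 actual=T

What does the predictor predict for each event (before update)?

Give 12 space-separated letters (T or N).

Ev 1: PC=1 idx=1 pred=T actual=T -> ctr[1]=3
Ev 2: PC=1 idx=1 pred=T actual=N -> ctr[1]=2
Ev 3: PC=1 idx=1 pred=T actual=T -> ctr[1]=3
Ev 4: PC=1 idx=1 pred=T actual=N -> ctr[1]=2
Ev 5: PC=1 idx=1 pred=T actual=N -> ctr[1]=1
Ev 6: PC=1 idx=1 pred=N actual=T -> ctr[1]=2
Ev 7: PC=1 idx=1 pred=T actual=T -> ctr[1]=3
Ev 8: PC=1 idx=1 pred=T actual=T -> ctr[1]=3
Ev 9: PC=1 idx=1 pred=T actual=T -> ctr[1]=3
Ev 10: PC=1 idx=1 pred=T actual=T -> ctr[1]=3
Ev 11: PC=1 idx=1 pred=T actual=T -> ctr[1]=3
Ev 12: PC=1 idx=1 pred=T actual=T -> ctr[1]=3

Answer: T T T T T N T T T T T T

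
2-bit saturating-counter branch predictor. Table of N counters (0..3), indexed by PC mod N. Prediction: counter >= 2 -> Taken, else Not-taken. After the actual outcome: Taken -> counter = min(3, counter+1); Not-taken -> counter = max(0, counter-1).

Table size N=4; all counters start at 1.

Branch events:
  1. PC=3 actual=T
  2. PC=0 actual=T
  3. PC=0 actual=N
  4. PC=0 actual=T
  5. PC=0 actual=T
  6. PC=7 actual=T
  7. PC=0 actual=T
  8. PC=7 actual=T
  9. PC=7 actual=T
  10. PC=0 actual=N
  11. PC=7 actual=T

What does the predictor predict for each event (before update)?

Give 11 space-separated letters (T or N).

Ev 1: PC=3 idx=3 pred=N actual=T -> ctr[3]=2
Ev 2: PC=0 idx=0 pred=N actual=T -> ctr[0]=2
Ev 3: PC=0 idx=0 pred=T actual=N -> ctr[0]=1
Ev 4: PC=0 idx=0 pred=N actual=T -> ctr[0]=2
Ev 5: PC=0 idx=0 pred=T actual=T -> ctr[0]=3
Ev 6: PC=7 idx=3 pred=T actual=T -> ctr[3]=3
Ev 7: PC=0 idx=0 pred=T actual=T -> ctr[0]=3
Ev 8: PC=7 idx=3 pred=T actual=T -> ctr[3]=3
Ev 9: PC=7 idx=3 pred=T actual=T -> ctr[3]=3
Ev 10: PC=0 idx=0 pred=T actual=N -> ctr[0]=2
Ev 11: PC=7 idx=3 pred=T actual=T -> ctr[3]=3

Answer: N N T N T T T T T T T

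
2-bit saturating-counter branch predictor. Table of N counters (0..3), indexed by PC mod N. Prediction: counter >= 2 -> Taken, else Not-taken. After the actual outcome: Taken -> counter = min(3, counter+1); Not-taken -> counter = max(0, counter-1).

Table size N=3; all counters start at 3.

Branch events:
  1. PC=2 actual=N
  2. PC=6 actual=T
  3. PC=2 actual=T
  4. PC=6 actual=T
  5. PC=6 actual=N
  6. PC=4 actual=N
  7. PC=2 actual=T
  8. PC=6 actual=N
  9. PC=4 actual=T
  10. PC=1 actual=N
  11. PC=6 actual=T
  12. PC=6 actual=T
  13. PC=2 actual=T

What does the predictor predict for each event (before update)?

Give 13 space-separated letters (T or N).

Answer: T T T T T T T T T T N T T

Derivation:
Ev 1: PC=2 idx=2 pred=T actual=N -> ctr[2]=2
Ev 2: PC=6 idx=0 pred=T actual=T -> ctr[0]=3
Ev 3: PC=2 idx=2 pred=T actual=T -> ctr[2]=3
Ev 4: PC=6 idx=0 pred=T actual=T -> ctr[0]=3
Ev 5: PC=6 idx=0 pred=T actual=N -> ctr[0]=2
Ev 6: PC=4 idx=1 pred=T actual=N -> ctr[1]=2
Ev 7: PC=2 idx=2 pred=T actual=T -> ctr[2]=3
Ev 8: PC=6 idx=0 pred=T actual=N -> ctr[0]=1
Ev 9: PC=4 idx=1 pred=T actual=T -> ctr[1]=3
Ev 10: PC=1 idx=1 pred=T actual=N -> ctr[1]=2
Ev 11: PC=6 idx=0 pred=N actual=T -> ctr[0]=2
Ev 12: PC=6 idx=0 pred=T actual=T -> ctr[0]=3
Ev 13: PC=2 idx=2 pred=T actual=T -> ctr[2]=3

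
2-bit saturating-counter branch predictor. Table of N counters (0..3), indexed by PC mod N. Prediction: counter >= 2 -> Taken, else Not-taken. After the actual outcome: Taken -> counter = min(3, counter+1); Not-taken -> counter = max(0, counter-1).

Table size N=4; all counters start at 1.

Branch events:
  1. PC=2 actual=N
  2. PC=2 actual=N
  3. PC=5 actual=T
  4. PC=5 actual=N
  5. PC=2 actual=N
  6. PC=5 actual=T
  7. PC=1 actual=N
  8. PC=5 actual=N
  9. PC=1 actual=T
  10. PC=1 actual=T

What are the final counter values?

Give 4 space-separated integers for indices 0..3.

Ev 1: PC=2 idx=2 pred=N actual=N -> ctr[2]=0
Ev 2: PC=2 idx=2 pred=N actual=N -> ctr[2]=0
Ev 3: PC=5 idx=1 pred=N actual=T -> ctr[1]=2
Ev 4: PC=5 idx=1 pred=T actual=N -> ctr[1]=1
Ev 5: PC=2 idx=2 pred=N actual=N -> ctr[2]=0
Ev 6: PC=5 idx=1 pred=N actual=T -> ctr[1]=2
Ev 7: PC=1 idx=1 pred=T actual=N -> ctr[1]=1
Ev 8: PC=5 idx=1 pred=N actual=N -> ctr[1]=0
Ev 9: PC=1 idx=1 pred=N actual=T -> ctr[1]=1
Ev 10: PC=1 idx=1 pred=N actual=T -> ctr[1]=2

Answer: 1 2 0 1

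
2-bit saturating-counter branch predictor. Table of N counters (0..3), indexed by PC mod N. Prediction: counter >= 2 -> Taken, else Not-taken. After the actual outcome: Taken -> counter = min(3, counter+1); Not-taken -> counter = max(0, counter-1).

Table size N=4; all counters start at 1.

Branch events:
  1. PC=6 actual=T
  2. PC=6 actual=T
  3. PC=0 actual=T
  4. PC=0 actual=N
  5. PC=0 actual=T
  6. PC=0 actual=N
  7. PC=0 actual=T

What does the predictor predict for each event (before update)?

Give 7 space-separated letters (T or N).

Ev 1: PC=6 idx=2 pred=N actual=T -> ctr[2]=2
Ev 2: PC=6 idx=2 pred=T actual=T -> ctr[2]=3
Ev 3: PC=0 idx=0 pred=N actual=T -> ctr[0]=2
Ev 4: PC=0 idx=0 pred=T actual=N -> ctr[0]=1
Ev 5: PC=0 idx=0 pred=N actual=T -> ctr[0]=2
Ev 6: PC=0 idx=0 pred=T actual=N -> ctr[0]=1
Ev 7: PC=0 idx=0 pred=N actual=T -> ctr[0]=2

Answer: N T N T N T N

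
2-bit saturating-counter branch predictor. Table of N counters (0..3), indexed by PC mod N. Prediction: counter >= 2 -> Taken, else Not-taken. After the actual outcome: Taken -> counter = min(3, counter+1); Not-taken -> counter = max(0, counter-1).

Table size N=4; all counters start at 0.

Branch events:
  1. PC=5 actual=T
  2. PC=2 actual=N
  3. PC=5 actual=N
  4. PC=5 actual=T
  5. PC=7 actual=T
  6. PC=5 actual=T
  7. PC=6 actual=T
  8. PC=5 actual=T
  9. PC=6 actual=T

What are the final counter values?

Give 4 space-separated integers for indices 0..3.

Ev 1: PC=5 idx=1 pred=N actual=T -> ctr[1]=1
Ev 2: PC=2 idx=2 pred=N actual=N -> ctr[2]=0
Ev 3: PC=5 idx=1 pred=N actual=N -> ctr[1]=0
Ev 4: PC=5 idx=1 pred=N actual=T -> ctr[1]=1
Ev 5: PC=7 idx=3 pred=N actual=T -> ctr[3]=1
Ev 6: PC=5 idx=1 pred=N actual=T -> ctr[1]=2
Ev 7: PC=6 idx=2 pred=N actual=T -> ctr[2]=1
Ev 8: PC=5 idx=1 pred=T actual=T -> ctr[1]=3
Ev 9: PC=6 idx=2 pred=N actual=T -> ctr[2]=2

Answer: 0 3 2 1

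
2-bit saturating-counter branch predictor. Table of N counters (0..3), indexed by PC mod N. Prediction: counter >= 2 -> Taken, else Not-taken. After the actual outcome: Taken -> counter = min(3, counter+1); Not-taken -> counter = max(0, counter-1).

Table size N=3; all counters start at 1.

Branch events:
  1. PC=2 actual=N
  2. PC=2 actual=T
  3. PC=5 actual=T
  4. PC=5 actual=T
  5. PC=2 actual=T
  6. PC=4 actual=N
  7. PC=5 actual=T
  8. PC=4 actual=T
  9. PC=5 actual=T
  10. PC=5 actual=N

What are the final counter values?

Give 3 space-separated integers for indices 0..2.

Answer: 1 1 2

Derivation:
Ev 1: PC=2 idx=2 pred=N actual=N -> ctr[2]=0
Ev 2: PC=2 idx=2 pred=N actual=T -> ctr[2]=1
Ev 3: PC=5 idx=2 pred=N actual=T -> ctr[2]=2
Ev 4: PC=5 idx=2 pred=T actual=T -> ctr[2]=3
Ev 5: PC=2 idx=2 pred=T actual=T -> ctr[2]=3
Ev 6: PC=4 idx=1 pred=N actual=N -> ctr[1]=0
Ev 7: PC=5 idx=2 pred=T actual=T -> ctr[2]=3
Ev 8: PC=4 idx=1 pred=N actual=T -> ctr[1]=1
Ev 9: PC=5 idx=2 pred=T actual=T -> ctr[2]=3
Ev 10: PC=5 idx=2 pred=T actual=N -> ctr[2]=2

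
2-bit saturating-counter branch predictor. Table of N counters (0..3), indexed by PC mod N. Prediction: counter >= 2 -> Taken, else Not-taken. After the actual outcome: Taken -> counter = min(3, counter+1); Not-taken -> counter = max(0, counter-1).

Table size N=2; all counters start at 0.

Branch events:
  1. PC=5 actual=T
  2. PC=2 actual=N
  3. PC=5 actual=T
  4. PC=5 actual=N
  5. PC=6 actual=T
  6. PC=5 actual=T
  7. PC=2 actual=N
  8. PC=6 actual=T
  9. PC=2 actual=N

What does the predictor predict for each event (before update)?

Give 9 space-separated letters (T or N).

Answer: N N N T N N N N N

Derivation:
Ev 1: PC=5 idx=1 pred=N actual=T -> ctr[1]=1
Ev 2: PC=2 idx=0 pred=N actual=N -> ctr[0]=0
Ev 3: PC=5 idx=1 pred=N actual=T -> ctr[1]=2
Ev 4: PC=5 idx=1 pred=T actual=N -> ctr[1]=1
Ev 5: PC=6 idx=0 pred=N actual=T -> ctr[0]=1
Ev 6: PC=5 idx=1 pred=N actual=T -> ctr[1]=2
Ev 7: PC=2 idx=0 pred=N actual=N -> ctr[0]=0
Ev 8: PC=6 idx=0 pred=N actual=T -> ctr[0]=1
Ev 9: PC=2 idx=0 pred=N actual=N -> ctr[0]=0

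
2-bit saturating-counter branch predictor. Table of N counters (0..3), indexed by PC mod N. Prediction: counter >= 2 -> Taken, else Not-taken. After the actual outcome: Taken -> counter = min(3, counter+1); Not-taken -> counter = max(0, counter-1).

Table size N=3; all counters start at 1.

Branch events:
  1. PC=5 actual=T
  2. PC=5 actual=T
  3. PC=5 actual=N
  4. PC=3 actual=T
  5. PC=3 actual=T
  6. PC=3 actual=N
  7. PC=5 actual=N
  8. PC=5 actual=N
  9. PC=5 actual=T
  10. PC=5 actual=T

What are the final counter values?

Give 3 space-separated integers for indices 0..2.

Ev 1: PC=5 idx=2 pred=N actual=T -> ctr[2]=2
Ev 2: PC=5 idx=2 pred=T actual=T -> ctr[2]=3
Ev 3: PC=5 idx=2 pred=T actual=N -> ctr[2]=2
Ev 4: PC=3 idx=0 pred=N actual=T -> ctr[0]=2
Ev 5: PC=3 idx=0 pred=T actual=T -> ctr[0]=3
Ev 6: PC=3 idx=0 pred=T actual=N -> ctr[0]=2
Ev 7: PC=5 idx=2 pred=T actual=N -> ctr[2]=1
Ev 8: PC=5 idx=2 pred=N actual=N -> ctr[2]=0
Ev 9: PC=5 idx=2 pred=N actual=T -> ctr[2]=1
Ev 10: PC=5 idx=2 pred=N actual=T -> ctr[2]=2

Answer: 2 1 2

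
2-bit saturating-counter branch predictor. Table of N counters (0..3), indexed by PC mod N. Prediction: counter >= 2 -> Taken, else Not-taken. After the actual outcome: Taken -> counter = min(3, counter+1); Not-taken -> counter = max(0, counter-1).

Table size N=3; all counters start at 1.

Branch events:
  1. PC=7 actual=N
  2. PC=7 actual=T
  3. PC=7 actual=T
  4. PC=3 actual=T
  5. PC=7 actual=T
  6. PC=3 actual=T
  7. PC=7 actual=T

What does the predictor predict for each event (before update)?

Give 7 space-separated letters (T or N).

Ev 1: PC=7 idx=1 pred=N actual=N -> ctr[1]=0
Ev 2: PC=7 idx=1 pred=N actual=T -> ctr[1]=1
Ev 3: PC=7 idx=1 pred=N actual=T -> ctr[1]=2
Ev 4: PC=3 idx=0 pred=N actual=T -> ctr[0]=2
Ev 5: PC=7 idx=1 pred=T actual=T -> ctr[1]=3
Ev 6: PC=3 idx=0 pred=T actual=T -> ctr[0]=3
Ev 7: PC=7 idx=1 pred=T actual=T -> ctr[1]=3

Answer: N N N N T T T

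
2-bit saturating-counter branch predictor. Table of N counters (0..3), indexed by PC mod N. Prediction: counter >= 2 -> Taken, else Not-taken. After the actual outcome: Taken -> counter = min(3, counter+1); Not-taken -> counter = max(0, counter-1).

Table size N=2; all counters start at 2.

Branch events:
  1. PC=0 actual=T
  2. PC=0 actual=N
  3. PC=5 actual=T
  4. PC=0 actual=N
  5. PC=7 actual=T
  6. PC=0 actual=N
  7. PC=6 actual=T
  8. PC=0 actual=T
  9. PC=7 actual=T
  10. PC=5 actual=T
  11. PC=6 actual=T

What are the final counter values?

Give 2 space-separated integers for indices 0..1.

Answer: 3 3

Derivation:
Ev 1: PC=0 idx=0 pred=T actual=T -> ctr[0]=3
Ev 2: PC=0 idx=0 pred=T actual=N -> ctr[0]=2
Ev 3: PC=5 idx=1 pred=T actual=T -> ctr[1]=3
Ev 4: PC=0 idx=0 pred=T actual=N -> ctr[0]=1
Ev 5: PC=7 idx=1 pred=T actual=T -> ctr[1]=3
Ev 6: PC=0 idx=0 pred=N actual=N -> ctr[0]=0
Ev 7: PC=6 idx=0 pred=N actual=T -> ctr[0]=1
Ev 8: PC=0 idx=0 pred=N actual=T -> ctr[0]=2
Ev 9: PC=7 idx=1 pred=T actual=T -> ctr[1]=3
Ev 10: PC=5 idx=1 pred=T actual=T -> ctr[1]=3
Ev 11: PC=6 idx=0 pred=T actual=T -> ctr[0]=3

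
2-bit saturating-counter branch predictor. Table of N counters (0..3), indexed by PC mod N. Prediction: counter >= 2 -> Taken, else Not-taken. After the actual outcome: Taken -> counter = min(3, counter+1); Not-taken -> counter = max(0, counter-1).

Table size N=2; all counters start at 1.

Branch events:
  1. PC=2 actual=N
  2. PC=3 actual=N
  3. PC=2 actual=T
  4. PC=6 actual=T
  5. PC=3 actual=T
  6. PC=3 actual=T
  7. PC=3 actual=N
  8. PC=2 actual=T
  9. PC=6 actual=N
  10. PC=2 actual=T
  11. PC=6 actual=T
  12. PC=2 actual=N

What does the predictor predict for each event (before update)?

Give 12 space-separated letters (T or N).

Ev 1: PC=2 idx=0 pred=N actual=N -> ctr[0]=0
Ev 2: PC=3 idx=1 pred=N actual=N -> ctr[1]=0
Ev 3: PC=2 idx=0 pred=N actual=T -> ctr[0]=1
Ev 4: PC=6 idx=0 pred=N actual=T -> ctr[0]=2
Ev 5: PC=3 idx=1 pred=N actual=T -> ctr[1]=1
Ev 6: PC=3 idx=1 pred=N actual=T -> ctr[1]=2
Ev 7: PC=3 idx=1 pred=T actual=N -> ctr[1]=1
Ev 8: PC=2 idx=0 pred=T actual=T -> ctr[0]=3
Ev 9: PC=6 idx=0 pred=T actual=N -> ctr[0]=2
Ev 10: PC=2 idx=0 pred=T actual=T -> ctr[0]=3
Ev 11: PC=6 idx=0 pred=T actual=T -> ctr[0]=3
Ev 12: PC=2 idx=0 pred=T actual=N -> ctr[0]=2

Answer: N N N N N N T T T T T T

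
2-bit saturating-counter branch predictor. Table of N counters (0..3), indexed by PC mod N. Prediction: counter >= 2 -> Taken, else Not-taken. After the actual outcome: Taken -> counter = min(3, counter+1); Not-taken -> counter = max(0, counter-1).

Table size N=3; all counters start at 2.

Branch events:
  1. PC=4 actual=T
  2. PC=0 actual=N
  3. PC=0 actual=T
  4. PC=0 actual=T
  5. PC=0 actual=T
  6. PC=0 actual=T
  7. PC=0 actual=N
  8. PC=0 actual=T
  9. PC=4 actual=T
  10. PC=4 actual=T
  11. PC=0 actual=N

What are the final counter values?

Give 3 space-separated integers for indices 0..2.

Ev 1: PC=4 idx=1 pred=T actual=T -> ctr[1]=3
Ev 2: PC=0 idx=0 pred=T actual=N -> ctr[0]=1
Ev 3: PC=0 idx=0 pred=N actual=T -> ctr[0]=2
Ev 4: PC=0 idx=0 pred=T actual=T -> ctr[0]=3
Ev 5: PC=0 idx=0 pred=T actual=T -> ctr[0]=3
Ev 6: PC=0 idx=0 pred=T actual=T -> ctr[0]=3
Ev 7: PC=0 idx=0 pred=T actual=N -> ctr[0]=2
Ev 8: PC=0 idx=0 pred=T actual=T -> ctr[0]=3
Ev 9: PC=4 idx=1 pred=T actual=T -> ctr[1]=3
Ev 10: PC=4 idx=1 pred=T actual=T -> ctr[1]=3
Ev 11: PC=0 idx=0 pred=T actual=N -> ctr[0]=2

Answer: 2 3 2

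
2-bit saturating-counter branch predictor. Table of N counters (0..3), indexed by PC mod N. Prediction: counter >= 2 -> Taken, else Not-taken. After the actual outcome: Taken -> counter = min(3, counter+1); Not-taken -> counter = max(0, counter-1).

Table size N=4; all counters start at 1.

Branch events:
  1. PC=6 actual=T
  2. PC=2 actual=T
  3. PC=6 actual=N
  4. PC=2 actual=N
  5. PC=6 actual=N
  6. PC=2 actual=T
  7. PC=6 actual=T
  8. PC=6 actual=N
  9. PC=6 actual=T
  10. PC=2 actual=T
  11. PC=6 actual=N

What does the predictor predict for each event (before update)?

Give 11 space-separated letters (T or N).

Ev 1: PC=6 idx=2 pred=N actual=T -> ctr[2]=2
Ev 2: PC=2 idx=2 pred=T actual=T -> ctr[2]=3
Ev 3: PC=6 idx=2 pred=T actual=N -> ctr[2]=2
Ev 4: PC=2 idx=2 pred=T actual=N -> ctr[2]=1
Ev 5: PC=6 idx=2 pred=N actual=N -> ctr[2]=0
Ev 6: PC=2 idx=2 pred=N actual=T -> ctr[2]=1
Ev 7: PC=6 idx=2 pred=N actual=T -> ctr[2]=2
Ev 8: PC=6 idx=2 pred=T actual=N -> ctr[2]=1
Ev 9: PC=6 idx=2 pred=N actual=T -> ctr[2]=2
Ev 10: PC=2 idx=2 pred=T actual=T -> ctr[2]=3
Ev 11: PC=6 idx=2 pred=T actual=N -> ctr[2]=2

Answer: N T T T N N N T N T T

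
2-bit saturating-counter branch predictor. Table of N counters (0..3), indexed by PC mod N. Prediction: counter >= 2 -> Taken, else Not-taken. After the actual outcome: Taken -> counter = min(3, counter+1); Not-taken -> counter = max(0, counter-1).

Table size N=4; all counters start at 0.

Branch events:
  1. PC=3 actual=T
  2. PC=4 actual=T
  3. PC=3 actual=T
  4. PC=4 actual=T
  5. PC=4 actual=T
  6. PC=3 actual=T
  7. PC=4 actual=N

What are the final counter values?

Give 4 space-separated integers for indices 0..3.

Ev 1: PC=3 idx=3 pred=N actual=T -> ctr[3]=1
Ev 2: PC=4 idx=0 pred=N actual=T -> ctr[0]=1
Ev 3: PC=3 idx=3 pred=N actual=T -> ctr[3]=2
Ev 4: PC=4 idx=0 pred=N actual=T -> ctr[0]=2
Ev 5: PC=4 idx=0 pred=T actual=T -> ctr[0]=3
Ev 6: PC=3 idx=3 pred=T actual=T -> ctr[3]=3
Ev 7: PC=4 idx=0 pred=T actual=N -> ctr[0]=2

Answer: 2 0 0 3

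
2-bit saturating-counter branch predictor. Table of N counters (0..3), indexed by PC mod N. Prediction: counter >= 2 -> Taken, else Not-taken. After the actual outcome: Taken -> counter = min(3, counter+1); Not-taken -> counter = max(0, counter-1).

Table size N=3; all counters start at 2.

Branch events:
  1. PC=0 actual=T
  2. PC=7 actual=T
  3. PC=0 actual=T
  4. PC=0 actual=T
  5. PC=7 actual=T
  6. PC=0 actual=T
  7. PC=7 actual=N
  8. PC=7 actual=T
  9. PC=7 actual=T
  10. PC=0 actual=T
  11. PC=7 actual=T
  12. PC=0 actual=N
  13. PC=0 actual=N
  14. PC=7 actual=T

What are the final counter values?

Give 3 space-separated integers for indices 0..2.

Answer: 1 3 2

Derivation:
Ev 1: PC=0 idx=0 pred=T actual=T -> ctr[0]=3
Ev 2: PC=7 idx=1 pred=T actual=T -> ctr[1]=3
Ev 3: PC=0 idx=0 pred=T actual=T -> ctr[0]=3
Ev 4: PC=0 idx=0 pred=T actual=T -> ctr[0]=3
Ev 5: PC=7 idx=1 pred=T actual=T -> ctr[1]=3
Ev 6: PC=0 idx=0 pred=T actual=T -> ctr[0]=3
Ev 7: PC=7 idx=1 pred=T actual=N -> ctr[1]=2
Ev 8: PC=7 idx=1 pred=T actual=T -> ctr[1]=3
Ev 9: PC=7 idx=1 pred=T actual=T -> ctr[1]=3
Ev 10: PC=0 idx=0 pred=T actual=T -> ctr[0]=3
Ev 11: PC=7 idx=1 pred=T actual=T -> ctr[1]=3
Ev 12: PC=0 idx=0 pred=T actual=N -> ctr[0]=2
Ev 13: PC=0 idx=0 pred=T actual=N -> ctr[0]=1
Ev 14: PC=7 idx=1 pred=T actual=T -> ctr[1]=3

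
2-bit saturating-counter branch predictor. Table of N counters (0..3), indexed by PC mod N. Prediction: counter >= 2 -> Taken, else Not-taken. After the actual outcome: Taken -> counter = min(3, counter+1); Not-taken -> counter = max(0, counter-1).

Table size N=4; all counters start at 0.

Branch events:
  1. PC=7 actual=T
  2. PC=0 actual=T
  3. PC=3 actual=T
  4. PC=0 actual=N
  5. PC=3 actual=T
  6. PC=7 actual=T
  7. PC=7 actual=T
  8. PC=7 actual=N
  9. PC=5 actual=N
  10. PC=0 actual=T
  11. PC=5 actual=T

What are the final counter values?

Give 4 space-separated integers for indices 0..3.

Answer: 1 1 0 2

Derivation:
Ev 1: PC=7 idx=3 pred=N actual=T -> ctr[3]=1
Ev 2: PC=0 idx=0 pred=N actual=T -> ctr[0]=1
Ev 3: PC=3 idx=3 pred=N actual=T -> ctr[3]=2
Ev 4: PC=0 idx=0 pred=N actual=N -> ctr[0]=0
Ev 5: PC=3 idx=3 pred=T actual=T -> ctr[3]=3
Ev 6: PC=7 idx=3 pred=T actual=T -> ctr[3]=3
Ev 7: PC=7 idx=3 pred=T actual=T -> ctr[3]=3
Ev 8: PC=7 idx=3 pred=T actual=N -> ctr[3]=2
Ev 9: PC=5 idx=1 pred=N actual=N -> ctr[1]=0
Ev 10: PC=0 idx=0 pred=N actual=T -> ctr[0]=1
Ev 11: PC=5 idx=1 pred=N actual=T -> ctr[1]=1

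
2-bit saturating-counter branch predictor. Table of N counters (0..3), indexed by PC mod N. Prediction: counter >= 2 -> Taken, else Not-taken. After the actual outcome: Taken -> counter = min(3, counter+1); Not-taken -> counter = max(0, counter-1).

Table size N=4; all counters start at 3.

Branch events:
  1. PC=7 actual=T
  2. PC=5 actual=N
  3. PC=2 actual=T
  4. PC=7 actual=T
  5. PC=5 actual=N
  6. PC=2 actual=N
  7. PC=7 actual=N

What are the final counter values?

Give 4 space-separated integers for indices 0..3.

Answer: 3 1 2 2

Derivation:
Ev 1: PC=7 idx=3 pred=T actual=T -> ctr[3]=3
Ev 2: PC=5 idx=1 pred=T actual=N -> ctr[1]=2
Ev 3: PC=2 idx=2 pred=T actual=T -> ctr[2]=3
Ev 4: PC=7 idx=3 pred=T actual=T -> ctr[3]=3
Ev 5: PC=5 idx=1 pred=T actual=N -> ctr[1]=1
Ev 6: PC=2 idx=2 pred=T actual=N -> ctr[2]=2
Ev 7: PC=7 idx=3 pred=T actual=N -> ctr[3]=2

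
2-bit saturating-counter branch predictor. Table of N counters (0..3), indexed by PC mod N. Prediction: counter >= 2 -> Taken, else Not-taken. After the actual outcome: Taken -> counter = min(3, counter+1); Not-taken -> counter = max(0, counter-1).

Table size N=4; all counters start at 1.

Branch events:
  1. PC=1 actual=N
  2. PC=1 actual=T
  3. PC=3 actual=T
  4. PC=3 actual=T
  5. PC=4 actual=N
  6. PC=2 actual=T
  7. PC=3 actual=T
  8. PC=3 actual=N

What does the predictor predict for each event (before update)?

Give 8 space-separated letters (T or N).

Ev 1: PC=1 idx=1 pred=N actual=N -> ctr[1]=0
Ev 2: PC=1 idx=1 pred=N actual=T -> ctr[1]=1
Ev 3: PC=3 idx=3 pred=N actual=T -> ctr[3]=2
Ev 4: PC=3 idx=3 pred=T actual=T -> ctr[3]=3
Ev 5: PC=4 idx=0 pred=N actual=N -> ctr[0]=0
Ev 6: PC=2 idx=2 pred=N actual=T -> ctr[2]=2
Ev 7: PC=3 idx=3 pred=T actual=T -> ctr[3]=3
Ev 8: PC=3 idx=3 pred=T actual=N -> ctr[3]=2

Answer: N N N T N N T T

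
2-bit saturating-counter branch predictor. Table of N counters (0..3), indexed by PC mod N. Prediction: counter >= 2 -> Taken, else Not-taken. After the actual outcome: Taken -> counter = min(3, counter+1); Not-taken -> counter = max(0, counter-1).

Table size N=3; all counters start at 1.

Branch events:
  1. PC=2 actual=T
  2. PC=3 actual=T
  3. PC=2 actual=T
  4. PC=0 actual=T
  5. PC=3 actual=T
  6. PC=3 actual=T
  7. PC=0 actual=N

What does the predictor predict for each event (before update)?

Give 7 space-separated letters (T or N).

Answer: N N T T T T T

Derivation:
Ev 1: PC=2 idx=2 pred=N actual=T -> ctr[2]=2
Ev 2: PC=3 idx=0 pred=N actual=T -> ctr[0]=2
Ev 3: PC=2 idx=2 pred=T actual=T -> ctr[2]=3
Ev 4: PC=0 idx=0 pred=T actual=T -> ctr[0]=3
Ev 5: PC=3 idx=0 pred=T actual=T -> ctr[0]=3
Ev 6: PC=3 idx=0 pred=T actual=T -> ctr[0]=3
Ev 7: PC=0 idx=0 pred=T actual=N -> ctr[0]=2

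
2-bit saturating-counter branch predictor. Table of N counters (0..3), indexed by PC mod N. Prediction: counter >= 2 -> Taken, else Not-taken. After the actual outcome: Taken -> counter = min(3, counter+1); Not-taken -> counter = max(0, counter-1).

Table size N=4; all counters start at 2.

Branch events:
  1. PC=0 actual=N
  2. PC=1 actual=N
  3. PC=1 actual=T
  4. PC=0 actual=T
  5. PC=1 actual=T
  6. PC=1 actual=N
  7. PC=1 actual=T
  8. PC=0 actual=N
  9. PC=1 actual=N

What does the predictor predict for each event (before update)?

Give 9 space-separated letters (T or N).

Ev 1: PC=0 idx=0 pred=T actual=N -> ctr[0]=1
Ev 2: PC=1 idx=1 pred=T actual=N -> ctr[1]=1
Ev 3: PC=1 idx=1 pred=N actual=T -> ctr[1]=2
Ev 4: PC=0 idx=0 pred=N actual=T -> ctr[0]=2
Ev 5: PC=1 idx=1 pred=T actual=T -> ctr[1]=3
Ev 6: PC=1 idx=1 pred=T actual=N -> ctr[1]=2
Ev 7: PC=1 idx=1 pred=T actual=T -> ctr[1]=3
Ev 8: PC=0 idx=0 pred=T actual=N -> ctr[0]=1
Ev 9: PC=1 idx=1 pred=T actual=N -> ctr[1]=2

Answer: T T N N T T T T T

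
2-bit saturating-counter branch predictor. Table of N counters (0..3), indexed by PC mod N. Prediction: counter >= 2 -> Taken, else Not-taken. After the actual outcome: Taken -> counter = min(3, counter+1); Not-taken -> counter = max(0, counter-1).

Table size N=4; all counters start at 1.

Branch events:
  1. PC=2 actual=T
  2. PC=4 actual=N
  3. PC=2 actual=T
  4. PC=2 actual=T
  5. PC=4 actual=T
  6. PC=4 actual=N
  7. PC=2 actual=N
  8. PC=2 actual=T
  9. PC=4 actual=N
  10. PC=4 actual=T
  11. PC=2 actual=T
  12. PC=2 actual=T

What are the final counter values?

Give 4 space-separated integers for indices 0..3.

Answer: 1 1 3 1

Derivation:
Ev 1: PC=2 idx=2 pred=N actual=T -> ctr[2]=2
Ev 2: PC=4 idx=0 pred=N actual=N -> ctr[0]=0
Ev 3: PC=2 idx=2 pred=T actual=T -> ctr[2]=3
Ev 4: PC=2 idx=2 pred=T actual=T -> ctr[2]=3
Ev 5: PC=4 idx=0 pred=N actual=T -> ctr[0]=1
Ev 6: PC=4 idx=0 pred=N actual=N -> ctr[0]=0
Ev 7: PC=2 idx=2 pred=T actual=N -> ctr[2]=2
Ev 8: PC=2 idx=2 pred=T actual=T -> ctr[2]=3
Ev 9: PC=4 idx=0 pred=N actual=N -> ctr[0]=0
Ev 10: PC=4 idx=0 pred=N actual=T -> ctr[0]=1
Ev 11: PC=2 idx=2 pred=T actual=T -> ctr[2]=3
Ev 12: PC=2 idx=2 pred=T actual=T -> ctr[2]=3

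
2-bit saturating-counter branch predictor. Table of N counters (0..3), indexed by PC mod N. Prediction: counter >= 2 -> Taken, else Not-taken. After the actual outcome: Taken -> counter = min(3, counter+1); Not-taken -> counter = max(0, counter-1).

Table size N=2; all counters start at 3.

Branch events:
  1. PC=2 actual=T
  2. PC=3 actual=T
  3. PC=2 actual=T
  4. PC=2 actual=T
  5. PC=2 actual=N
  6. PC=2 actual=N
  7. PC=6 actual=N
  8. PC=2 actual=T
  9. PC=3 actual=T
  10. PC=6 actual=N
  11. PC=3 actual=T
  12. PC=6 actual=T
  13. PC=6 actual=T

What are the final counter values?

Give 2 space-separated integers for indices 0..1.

Ev 1: PC=2 idx=0 pred=T actual=T -> ctr[0]=3
Ev 2: PC=3 idx=1 pred=T actual=T -> ctr[1]=3
Ev 3: PC=2 idx=0 pred=T actual=T -> ctr[0]=3
Ev 4: PC=2 idx=0 pred=T actual=T -> ctr[0]=3
Ev 5: PC=2 idx=0 pred=T actual=N -> ctr[0]=2
Ev 6: PC=2 idx=0 pred=T actual=N -> ctr[0]=1
Ev 7: PC=6 idx=0 pred=N actual=N -> ctr[0]=0
Ev 8: PC=2 idx=0 pred=N actual=T -> ctr[0]=1
Ev 9: PC=3 idx=1 pred=T actual=T -> ctr[1]=3
Ev 10: PC=6 idx=0 pred=N actual=N -> ctr[0]=0
Ev 11: PC=3 idx=1 pred=T actual=T -> ctr[1]=3
Ev 12: PC=6 idx=0 pred=N actual=T -> ctr[0]=1
Ev 13: PC=6 idx=0 pred=N actual=T -> ctr[0]=2

Answer: 2 3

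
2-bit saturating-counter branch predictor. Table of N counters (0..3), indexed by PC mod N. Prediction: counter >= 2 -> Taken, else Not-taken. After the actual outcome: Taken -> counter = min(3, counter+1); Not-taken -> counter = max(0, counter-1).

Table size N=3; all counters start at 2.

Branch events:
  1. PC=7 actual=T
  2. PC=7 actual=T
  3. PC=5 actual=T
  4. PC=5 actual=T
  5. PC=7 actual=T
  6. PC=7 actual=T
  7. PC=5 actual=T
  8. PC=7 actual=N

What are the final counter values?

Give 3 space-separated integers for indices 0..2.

Ev 1: PC=7 idx=1 pred=T actual=T -> ctr[1]=3
Ev 2: PC=7 idx=1 pred=T actual=T -> ctr[1]=3
Ev 3: PC=5 idx=2 pred=T actual=T -> ctr[2]=3
Ev 4: PC=5 idx=2 pred=T actual=T -> ctr[2]=3
Ev 5: PC=7 idx=1 pred=T actual=T -> ctr[1]=3
Ev 6: PC=7 idx=1 pred=T actual=T -> ctr[1]=3
Ev 7: PC=5 idx=2 pred=T actual=T -> ctr[2]=3
Ev 8: PC=7 idx=1 pred=T actual=N -> ctr[1]=2

Answer: 2 2 3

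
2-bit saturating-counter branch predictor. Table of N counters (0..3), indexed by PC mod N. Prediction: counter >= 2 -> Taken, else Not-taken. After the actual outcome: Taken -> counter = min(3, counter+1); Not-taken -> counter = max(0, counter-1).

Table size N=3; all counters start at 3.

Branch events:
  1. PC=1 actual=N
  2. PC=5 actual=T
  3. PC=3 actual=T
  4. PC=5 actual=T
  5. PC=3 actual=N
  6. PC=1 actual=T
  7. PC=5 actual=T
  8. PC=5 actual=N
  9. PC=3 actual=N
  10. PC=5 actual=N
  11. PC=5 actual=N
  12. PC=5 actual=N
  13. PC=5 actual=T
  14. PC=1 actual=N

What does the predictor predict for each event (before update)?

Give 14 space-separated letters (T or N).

Ev 1: PC=1 idx=1 pred=T actual=N -> ctr[1]=2
Ev 2: PC=5 idx=2 pred=T actual=T -> ctr[2]=3
Ev 3: PC=3 idx=0 pred=T actual=T -> ctr[0]=3
Ev 4: PC=5 idx=2 pred=T actual=T -> ctr[2]=3
Ev 5: PC=3 idx=0 pred=T actual=N -> ctr[0]=2
Ev 6: PC=1 idx=1 pred=T actual=T -> ctr[1]=3
Ev 7: PC=5 idx=2 pred=T actual=T -> ctr[2]=3
Ev 8: PC=5 idx=2 pred=T actual=N -> ctr[2]=2
Ev 9: PC=3 idx=0 pred=T actual=N -> ctr[0]=1
Ev 10: PC=5 idx=2 pred=T actual=N -> ctr[2]=1
Ev 11: PC=5 idx=2 pred=N actual=N -> ctr[2]=0
Ev 12: PC=5 idx=2 pred=N actual=N -> ctr[2]=0
Ev 13: PC=5 idx=2 pred=N actual=T -> ctr[2]=1
Ev 14: PC=1 idx=1 pred=T actual=N -> ctr[1]=2

Answer: T T T T T T T T T T N N N T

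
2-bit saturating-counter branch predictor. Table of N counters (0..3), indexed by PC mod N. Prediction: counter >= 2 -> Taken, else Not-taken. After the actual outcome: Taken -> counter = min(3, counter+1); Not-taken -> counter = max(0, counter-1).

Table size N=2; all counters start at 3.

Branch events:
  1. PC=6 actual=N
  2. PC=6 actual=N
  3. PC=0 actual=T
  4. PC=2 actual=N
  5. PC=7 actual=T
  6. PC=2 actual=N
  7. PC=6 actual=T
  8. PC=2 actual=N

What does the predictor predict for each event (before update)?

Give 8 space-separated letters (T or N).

Ev 1: PC=6 idx=0 pred=T actual=N -> ctr[0]=2
Ev 2: PC=6 idx=0 pred=T actual=N -> ctr[0]=1
Ev 3: PC=0 idx=0 pred=N actual=T -> ctr[0]=2
Ev 4: PC=2 idx=0 pred=T actual=N -> ctr[0]=1
Ev 5: PC=7 idx=1 pred=T actual=T -> ctr[1]=3
Ev 6: PC=2 idx=0 pred=N actual=N -> ctr[0]=0
Ev 7: PC=6 idx=0 pred=N actual=T -> ctr[0]=1
Ev 8: PC=2 idx=0 pred=N actual=N -> ctr[0]=0

Answer: T T N T T N N N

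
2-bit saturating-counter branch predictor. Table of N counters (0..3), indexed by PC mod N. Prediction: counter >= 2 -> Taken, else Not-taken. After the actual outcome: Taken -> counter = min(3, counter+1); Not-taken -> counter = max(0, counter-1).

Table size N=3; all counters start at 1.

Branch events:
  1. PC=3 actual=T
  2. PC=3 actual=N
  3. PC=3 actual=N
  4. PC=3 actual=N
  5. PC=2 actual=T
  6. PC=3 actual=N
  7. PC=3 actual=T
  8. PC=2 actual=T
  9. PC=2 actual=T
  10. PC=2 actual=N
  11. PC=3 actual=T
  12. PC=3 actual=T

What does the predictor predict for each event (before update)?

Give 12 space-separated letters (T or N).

Answer: N T N N N N N T T T N T

Derivation:
Ev 1: PC=3 idx=0 pred=N actual=T -> ctr[0]=2
Ev 2: PC=3 idx=0 pred=T actual=N -> ctr[0]=1
Ev 3: PC=3 idx=0 pred=N actual=N -> ctr[0]=0
Ev 4: PC=3 idx=0 pred=N actual=N -> ctr[0]=0
Ev 5: PC=2 idx=2 pred=N actual=T -> ctr[2]=2
Ev 6: PC=3 idx=0 pred=N actual=N -> ctr[0]=0
Ev 7: PC=3 idx=0 pred=N actual=T -> ctr[0]=1
Ev 8: PC=2 idx=2 pred=T actual=T -> ctr[2]=3
Ev 9: PC=2 idx=2 pred=T actual=T -> ctr[2]=3
Ev 10: PC=2 idx=2 pred=T actual=N -> ctr[2]=2
Ev 11: PC=3 idx=0 pred=N actual=T -> ctr[0]=2
Ev 12: PC=3 idx=0 pred=T actual=T -> ctr[0]=3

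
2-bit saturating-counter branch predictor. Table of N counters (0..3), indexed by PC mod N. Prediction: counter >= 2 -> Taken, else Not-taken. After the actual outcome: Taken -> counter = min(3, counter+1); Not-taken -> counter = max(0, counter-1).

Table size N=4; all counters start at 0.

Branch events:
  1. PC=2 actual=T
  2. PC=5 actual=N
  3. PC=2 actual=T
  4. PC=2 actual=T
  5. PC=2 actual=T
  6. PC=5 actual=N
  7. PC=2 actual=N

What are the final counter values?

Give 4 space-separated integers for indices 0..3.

Answer: 0 0 2 0

Derivation:
Ev 1: PC=2 idx=2 pred=N actual=T -> ctr[2]=1
Ev 2: PC=5 idx=1 pred=N actual=N -> ctr[1]=0
Ev 3: PC=2 idx=2 pred=N actual=T -> ctr[2]=2
Ev 4: PC=2 idx=2 pred=T actual=T -> ctr[2]=3
Ev 5: PC=2 idx=2 pred=T actual=T -> ctr[2]=3
Ev 6: PC=5 idx=1 pred=N actual=N -> ctr[1]=0
Ev 7: PC=2 idx=2 pred=T actual=N -> ctr[2]=2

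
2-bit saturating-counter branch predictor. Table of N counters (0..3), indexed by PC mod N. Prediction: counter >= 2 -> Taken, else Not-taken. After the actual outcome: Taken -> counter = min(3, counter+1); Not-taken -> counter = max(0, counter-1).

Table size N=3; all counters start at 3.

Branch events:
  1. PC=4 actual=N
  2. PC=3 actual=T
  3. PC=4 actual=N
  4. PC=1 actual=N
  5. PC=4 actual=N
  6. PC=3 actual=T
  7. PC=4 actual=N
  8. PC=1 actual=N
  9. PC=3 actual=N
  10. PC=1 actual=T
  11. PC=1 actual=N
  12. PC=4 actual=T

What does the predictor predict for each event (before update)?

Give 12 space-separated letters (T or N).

Ev 1: PC=4 idx=1 pred=T actual=N -> ctr[1]=2
Ev 2: PC=3 idx=0 pred=T actual=T -> ctr[0]=3
Ev 3: PC=4 idx=1 pred=T actual=N -> ctr[1]=1
Ev 4: PC=1 idx=1 pred=N actual=N -> ctr[1]=0
Ev 5: PC=4 idx=1 pred=N actual=N -> ctr[1]=0
Ev 6: PC=3 idx=0 pred=T actual=T -> ctr[0]=3
Ev 7: PC=4 idx=1 pred=N actual=N -> ctr[1]=0
Ev 8: PC=1 idx=1 pred=N actual=N -> ctr[1]=0
Ev 9: PC=3 idx=0 pred=T actual=N -> ctr[0]=2
Ev 10: PC=1 idx=1 pred=N actual=T -> ctr[1]=1
Ev 11: PC=1 idx=1 pred=N actual=N -> ctr[1]=0
Ev 12: PC=4 idx=1 pred=N actual=T -> ctr[1]=1

Answer: T T T N N T N N T N N N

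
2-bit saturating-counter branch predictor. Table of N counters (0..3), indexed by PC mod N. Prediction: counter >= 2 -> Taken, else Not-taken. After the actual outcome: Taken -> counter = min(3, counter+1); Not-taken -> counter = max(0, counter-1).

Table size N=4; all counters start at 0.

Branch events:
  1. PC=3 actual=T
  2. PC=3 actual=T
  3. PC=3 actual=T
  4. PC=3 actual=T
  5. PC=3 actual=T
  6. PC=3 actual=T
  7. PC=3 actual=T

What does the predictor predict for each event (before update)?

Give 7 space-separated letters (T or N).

Ev 1: PC=3 idx=3 pred=N actual=T -> ctr[3]=1
Ev 2: PC=3 idx=3 pred=N actual=T -> ctr[3]=2
Ev 3: PC=3 idx=3 pred=T actual=T -> ctr[3]=3
Ev 4: PC=3 idx=3 pred=T actual=T -> ctr[3]=3
Ev 5: PC=3 idx=3 pred=T actual=T -> ctr[3]=3
Ev 6: PC=3 idx=3 pred=T actual=T -> ctr[3]=3
Ev 7: PC=3 idx=3 pred=T actual=T -> ctr[3]=3

Answer: N N T T T T T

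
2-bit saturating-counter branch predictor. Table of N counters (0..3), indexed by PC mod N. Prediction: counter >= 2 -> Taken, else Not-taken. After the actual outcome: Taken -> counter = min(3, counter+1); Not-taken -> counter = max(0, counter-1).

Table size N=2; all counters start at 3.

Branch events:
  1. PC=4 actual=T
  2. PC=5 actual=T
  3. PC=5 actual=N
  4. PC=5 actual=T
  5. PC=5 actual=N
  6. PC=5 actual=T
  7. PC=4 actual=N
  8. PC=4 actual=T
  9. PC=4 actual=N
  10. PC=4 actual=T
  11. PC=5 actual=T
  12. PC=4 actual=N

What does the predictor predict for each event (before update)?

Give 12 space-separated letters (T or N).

Answer: T T T T T T T T T T T T

Derivation:
Ev 1: PC=4 idx=0 pred=T actual=T -> ctr[0]=3
Ev 2: PC=5 idx=1 pred=T actual=T -> ctr[1]=3
Ev 3: PC=5 idx=1 pred=T actual=N -> ctr[1]=2
Ev 4: PC=5 idx=1 pred=T actual=T -> ctr[1]=3
Ev 5: PC=5 idx=1 pred=T actual=N -> ctr[1]=2
Ev 6: PC=5 idx=1 pred=T actual=T -> ctr[1]=3
Ev 7: PC=4 idx=0 pred=T actual=N -> ctr[0]=2
Ev 8: PC=4 idx=0 pred=T actual=T -> ctr[0]=3
Ev 9: PC=4 idx=0 pred=T actual=N -> ctr[0]=2
Ev 10: PC=4 idx=0 pred=T actual=T -> ctr[0]=3
Ev 11: PC=5 idx=1 pred=T actual=T -> ctr[1]=3
Ev 12: PC=4 idx=0 pred=T actual=N -> ctr[0]=2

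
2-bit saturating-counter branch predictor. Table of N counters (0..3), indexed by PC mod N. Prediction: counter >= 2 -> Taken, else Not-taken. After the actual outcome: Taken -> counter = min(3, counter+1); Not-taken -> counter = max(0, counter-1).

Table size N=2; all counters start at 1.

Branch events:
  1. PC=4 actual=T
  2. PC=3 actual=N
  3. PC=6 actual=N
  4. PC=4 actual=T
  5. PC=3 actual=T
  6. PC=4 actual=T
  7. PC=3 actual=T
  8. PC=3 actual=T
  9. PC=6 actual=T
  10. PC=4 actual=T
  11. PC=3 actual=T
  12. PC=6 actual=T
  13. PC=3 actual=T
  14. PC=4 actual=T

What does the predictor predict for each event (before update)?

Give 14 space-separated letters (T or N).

Ev 1: PC=4 idx=0 pred=N actual=T -> ctr[0]=2
Ev 2: PC=3 idx=1 pred=N actual=N -> ctr[1]=0
Ev 3: PC=6 idx=0 pred=T actual=N -> ctr[0]=1
Ev 4: PC=4 idx=0 pred=N actual=T -> ctr[0]=2
Ev 5: PC=3 idx=1 pred=N actual=T -> ctr[1]=1
Ev 6: PC=4 idx=0 pred=T actual=T -> ctr[0]=3
Ev 7: PC=3 idx=1 pred=N actual=T -> ctr[1]=2
Ev 8: PC=3 idx=1 pred=T actual=T -> ctr[1]=3
Ev 9: PC=6 idx=0 pred=T actual=T -> ctr[0]=3
Ev 10: PC=4 idx=0 pred=T actual=T -> ctr[0]=3
Ev 11: PC=3 idx=1 pred=T actual=T -> ctr[1]=3
Ev 12: PC=6 idx=0 pred=T actual=T -> ctr[0]=3
Ev 13: PC=3 idx=1 pred=T actual=T -> ctr[1]=3
Ev 14: PC=4 idx=0 pred=T actual=T -> ctr[0]=3

Answer: N N T N N T N T T T T T T T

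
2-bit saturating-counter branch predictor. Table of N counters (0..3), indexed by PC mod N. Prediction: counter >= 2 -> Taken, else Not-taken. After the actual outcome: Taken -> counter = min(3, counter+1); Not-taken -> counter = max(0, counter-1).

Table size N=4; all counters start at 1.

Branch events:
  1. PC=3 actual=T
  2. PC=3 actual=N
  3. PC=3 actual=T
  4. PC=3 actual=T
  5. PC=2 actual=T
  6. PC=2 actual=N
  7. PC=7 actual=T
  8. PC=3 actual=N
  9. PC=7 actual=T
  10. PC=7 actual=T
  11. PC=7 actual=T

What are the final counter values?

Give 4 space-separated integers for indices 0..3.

Ev 1: PC=3 idx=3 pred=N actual=T -> ctr[3]=2
Ev 2: PC=3 idx=3 pred=T actual=N -> ctr[3]=1
Ev 3: PC=3 idx=3 pred=N actual=T -> ctr[3]=2
Ev 4: PC=3 idx=3 pred=T actual=T -> ctr[3]=3
Ev 5: PC=2 idx=2 pred=N actual=T -> ctr[2]=2
Ev 6: PC=2 idx=2 pred=T actual=N -> ctr[2]=1
Ev 7: PC=7 idx=3 pred=T actual=T -> ctr[3]=3
Ev 8: PC=3 idx=3 pred=T actual=N -> ctr[3]=2
Ev 9: PC=7 idx=3 pred=T actual=T -> ctr[3]=3
Ev 10: PC=7 idx=3 pred=T actual=T -> ctr[3]=3
Ev 11: PC=7 idx=3 pred=T actual=T -> ctr[3]=3

Answer: 1 1 1 3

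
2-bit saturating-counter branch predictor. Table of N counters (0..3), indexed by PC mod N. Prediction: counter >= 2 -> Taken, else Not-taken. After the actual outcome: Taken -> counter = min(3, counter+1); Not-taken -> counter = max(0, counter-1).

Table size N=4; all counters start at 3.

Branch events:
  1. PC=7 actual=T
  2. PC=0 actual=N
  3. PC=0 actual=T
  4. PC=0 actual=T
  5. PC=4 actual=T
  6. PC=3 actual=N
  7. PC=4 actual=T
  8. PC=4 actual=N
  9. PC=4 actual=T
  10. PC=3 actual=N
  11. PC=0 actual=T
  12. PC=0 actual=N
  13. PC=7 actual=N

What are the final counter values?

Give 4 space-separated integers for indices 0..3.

Answer: 2 3 3 0

Derivation:
Ev 1: PC=7 idx=3 pred=T actual=T -> ctr[3]=3
Ev 2: PC=0 idx=0 pred=T actual=N -> ctr[0]=2
Ev 3: PC=0 idx=0 pred=T actual=T -> ctr[0]=3
Ev 4: PC=0 idx=0 pred=T actual=T -> ctr[0]=3
Ev 5: PC=4 idx=0 pred=T actual=T -> ctr[0]=3
Ev 6: PC=3 idx=3 pred=T actual=N -> ctr[3]=2
Ev 7: PC=4 idx=0 pred=T actual=T -> ctr[0]=3
Ev 8: PC=4 idx=0 pred=T actual=N -> ctr[0]=2
Ev 9: PC=4 idx=0 pred=T actual=T -> ctr[0]=3
Ev 10: PC=3 idx=3 pred=T actual=N -> ctr[3]=1
Ev 11: PC=0 idx=0 pred=T actual=T -> ctr[0]=3
Ev 12: PC=0 idx=0 pred=T actual=N -> ctr[0]=2
Ev 13: PC=7 idx=3 pred=N actual=N -> ctr[3]=0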